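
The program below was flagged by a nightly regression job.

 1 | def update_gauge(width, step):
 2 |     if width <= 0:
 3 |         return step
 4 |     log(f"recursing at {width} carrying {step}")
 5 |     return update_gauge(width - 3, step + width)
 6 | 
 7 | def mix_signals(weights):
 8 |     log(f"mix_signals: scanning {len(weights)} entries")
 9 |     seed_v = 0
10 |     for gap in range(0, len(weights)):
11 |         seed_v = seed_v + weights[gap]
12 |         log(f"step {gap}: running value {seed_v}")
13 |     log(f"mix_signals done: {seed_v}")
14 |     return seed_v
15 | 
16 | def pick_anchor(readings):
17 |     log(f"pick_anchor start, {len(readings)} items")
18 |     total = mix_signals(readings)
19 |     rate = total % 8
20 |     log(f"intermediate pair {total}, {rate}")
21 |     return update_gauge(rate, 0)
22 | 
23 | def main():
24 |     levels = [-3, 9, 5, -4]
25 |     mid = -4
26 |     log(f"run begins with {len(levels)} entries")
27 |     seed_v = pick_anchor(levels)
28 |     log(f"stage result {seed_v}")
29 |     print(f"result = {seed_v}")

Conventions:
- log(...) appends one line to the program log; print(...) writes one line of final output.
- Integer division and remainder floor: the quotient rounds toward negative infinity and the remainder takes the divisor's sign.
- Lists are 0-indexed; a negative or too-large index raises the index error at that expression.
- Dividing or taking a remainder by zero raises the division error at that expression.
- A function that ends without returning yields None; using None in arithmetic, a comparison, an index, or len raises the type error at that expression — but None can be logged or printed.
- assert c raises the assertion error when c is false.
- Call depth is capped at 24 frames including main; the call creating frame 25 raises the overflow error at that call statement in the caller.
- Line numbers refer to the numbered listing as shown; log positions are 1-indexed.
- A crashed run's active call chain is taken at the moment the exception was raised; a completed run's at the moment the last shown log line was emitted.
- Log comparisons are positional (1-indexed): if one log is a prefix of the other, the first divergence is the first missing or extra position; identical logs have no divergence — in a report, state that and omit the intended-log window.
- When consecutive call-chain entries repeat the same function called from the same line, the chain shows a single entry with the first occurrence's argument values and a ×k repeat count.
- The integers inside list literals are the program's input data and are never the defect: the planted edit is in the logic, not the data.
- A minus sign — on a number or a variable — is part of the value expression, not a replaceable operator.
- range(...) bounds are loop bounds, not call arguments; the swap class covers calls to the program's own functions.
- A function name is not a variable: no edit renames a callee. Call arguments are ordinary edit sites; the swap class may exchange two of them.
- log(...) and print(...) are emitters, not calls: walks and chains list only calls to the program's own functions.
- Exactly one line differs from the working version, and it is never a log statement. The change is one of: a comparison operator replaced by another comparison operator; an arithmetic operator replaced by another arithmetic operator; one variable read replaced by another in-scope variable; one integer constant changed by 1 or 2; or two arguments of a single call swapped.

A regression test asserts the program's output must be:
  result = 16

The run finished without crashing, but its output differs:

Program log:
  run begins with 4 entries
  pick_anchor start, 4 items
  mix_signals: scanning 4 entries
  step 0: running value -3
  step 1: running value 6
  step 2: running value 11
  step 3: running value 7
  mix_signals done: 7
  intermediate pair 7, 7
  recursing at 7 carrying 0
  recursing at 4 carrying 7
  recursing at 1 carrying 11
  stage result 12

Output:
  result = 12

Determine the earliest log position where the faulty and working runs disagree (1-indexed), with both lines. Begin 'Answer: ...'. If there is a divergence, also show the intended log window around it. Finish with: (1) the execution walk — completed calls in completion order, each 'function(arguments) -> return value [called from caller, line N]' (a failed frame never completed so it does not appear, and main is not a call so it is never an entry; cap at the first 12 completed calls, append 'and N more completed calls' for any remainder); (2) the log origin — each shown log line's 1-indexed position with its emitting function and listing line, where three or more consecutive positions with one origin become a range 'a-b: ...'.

Answer: at position 11 the run shows 'recursing at 4 carrying 7' where the working version logs 'recursing at 5 carrying 7'.
Intended log window:
  9: intermediate pair 7, 7
  10: recursing at 7 carrying 0
  11: recursing at 5 carrying 7
  12: recursing at 3 carrying 12
Execution walk:
  mix_signals([-3, 9, 5, -4]) -> 7  [called from pick_anchor, line 18]
  update_gauge(-2, 12) -> 12  [called from update_gauge, line 5]
  update_gauge(1, 11) -> 12  [called from update_gauge, line 5]
  update_gauge(4, 7) -> 12  [called from update_gauge, line 5]
  update_gauge(7, 0) -> 12  [called from pick_anchor, line 21]
  pick_anchor([-3, 9, 5, -4]) -> 12  [called from main, line 27]
Log origin:
  1 — main, line 26
  2 — pick_anchor, line 17
  3 — mix_signals, line 8
  4-7 — mix_signals, line 12
  8 — mix_signals, line 13
  9 — pick_anchor, line 20
  10-12 — update_gauge, line 4
  13 — main, line 28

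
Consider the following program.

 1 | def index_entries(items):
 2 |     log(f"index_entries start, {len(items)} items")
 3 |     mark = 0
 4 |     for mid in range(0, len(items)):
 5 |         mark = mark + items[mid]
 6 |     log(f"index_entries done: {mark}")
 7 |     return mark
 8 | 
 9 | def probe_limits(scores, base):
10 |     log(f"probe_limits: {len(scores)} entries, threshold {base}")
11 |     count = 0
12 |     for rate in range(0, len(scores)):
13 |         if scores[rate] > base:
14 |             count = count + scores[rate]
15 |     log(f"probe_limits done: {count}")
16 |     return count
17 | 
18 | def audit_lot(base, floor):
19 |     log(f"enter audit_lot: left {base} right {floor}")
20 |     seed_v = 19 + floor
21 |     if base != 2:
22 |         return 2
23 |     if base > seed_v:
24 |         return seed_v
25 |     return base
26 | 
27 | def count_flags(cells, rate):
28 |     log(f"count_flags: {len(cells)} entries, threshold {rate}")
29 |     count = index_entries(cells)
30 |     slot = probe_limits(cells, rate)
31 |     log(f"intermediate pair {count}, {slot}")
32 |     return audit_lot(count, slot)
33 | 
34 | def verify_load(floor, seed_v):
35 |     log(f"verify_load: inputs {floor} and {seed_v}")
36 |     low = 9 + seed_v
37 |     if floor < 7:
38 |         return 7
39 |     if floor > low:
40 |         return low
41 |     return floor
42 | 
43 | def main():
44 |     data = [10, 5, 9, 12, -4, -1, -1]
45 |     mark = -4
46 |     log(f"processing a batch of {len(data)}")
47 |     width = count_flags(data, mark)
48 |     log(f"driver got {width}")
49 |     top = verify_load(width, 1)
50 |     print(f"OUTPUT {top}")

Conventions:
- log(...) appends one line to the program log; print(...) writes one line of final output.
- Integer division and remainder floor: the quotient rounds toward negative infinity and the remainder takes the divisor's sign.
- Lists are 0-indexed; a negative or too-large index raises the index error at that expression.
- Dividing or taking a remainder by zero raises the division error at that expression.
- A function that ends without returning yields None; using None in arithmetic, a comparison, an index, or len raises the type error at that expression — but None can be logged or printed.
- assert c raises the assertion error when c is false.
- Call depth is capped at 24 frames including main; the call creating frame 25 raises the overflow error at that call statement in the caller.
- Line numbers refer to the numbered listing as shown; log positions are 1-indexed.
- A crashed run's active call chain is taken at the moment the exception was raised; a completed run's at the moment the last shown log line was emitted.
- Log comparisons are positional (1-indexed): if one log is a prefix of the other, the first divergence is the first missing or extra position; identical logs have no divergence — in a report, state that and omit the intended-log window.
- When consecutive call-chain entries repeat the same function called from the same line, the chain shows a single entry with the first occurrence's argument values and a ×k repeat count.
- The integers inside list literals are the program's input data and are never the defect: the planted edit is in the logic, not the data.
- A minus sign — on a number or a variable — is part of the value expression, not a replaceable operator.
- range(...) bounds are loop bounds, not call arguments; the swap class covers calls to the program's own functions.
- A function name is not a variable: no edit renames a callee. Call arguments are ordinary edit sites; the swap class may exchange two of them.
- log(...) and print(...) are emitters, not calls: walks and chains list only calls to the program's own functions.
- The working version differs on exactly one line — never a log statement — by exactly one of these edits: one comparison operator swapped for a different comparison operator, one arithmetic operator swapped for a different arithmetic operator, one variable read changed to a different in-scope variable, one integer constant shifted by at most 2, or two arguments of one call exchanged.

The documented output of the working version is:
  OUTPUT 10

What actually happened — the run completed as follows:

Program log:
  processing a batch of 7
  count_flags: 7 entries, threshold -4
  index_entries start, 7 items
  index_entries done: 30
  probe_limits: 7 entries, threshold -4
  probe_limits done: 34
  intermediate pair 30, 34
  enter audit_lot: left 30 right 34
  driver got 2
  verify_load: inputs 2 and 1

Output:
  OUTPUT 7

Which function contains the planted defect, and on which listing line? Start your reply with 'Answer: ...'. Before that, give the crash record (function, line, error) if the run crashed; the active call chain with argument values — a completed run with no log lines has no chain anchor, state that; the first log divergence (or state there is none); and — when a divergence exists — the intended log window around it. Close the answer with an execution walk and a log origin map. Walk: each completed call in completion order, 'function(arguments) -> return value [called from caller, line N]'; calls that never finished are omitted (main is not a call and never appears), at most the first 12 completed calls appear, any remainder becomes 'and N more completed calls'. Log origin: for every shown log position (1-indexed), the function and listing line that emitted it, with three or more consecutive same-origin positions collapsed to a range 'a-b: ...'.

Answer: the defect is in audit_lot at line 21.
Key observation: Position 9 is the first bad log line: 'driver got 2' should read 'driver got 30'.
Call chain: main -> verify_load(2, 1) (called at line 49).
First divergence: position 9 — shown 'driver got 2', intended 'driver got 30'.
Intended log window:
  7: intermediate pair 30, 34
  8: enter audit_lot: left 30 right 34
  9: driver got 30
  10: verify_load: inputs 30 and 1
Execution walk:
  index_entries([10, 5, 9, 12, -4, -1, -1]) -> 30  [called from count_flags, line 29]
  probe_limits([10, 5, 9, 12, -4, -1, -1], -4) -> 34  [called from count_flags, line 30]
  audit_lot(30, 34) -> 2  [called from count_flags, line 32]
  count_flags([10, 5, 9, 12, -4, -1, -1], -4) -> 2  [called from main, line 47]
  verify_load(2, 1) -> 7  [called from main, line 49]
Origin of each log line:
  1 — main, line 46
  2 — count_flags, line 28
  3 — index_entries, line 2
  4 — index_entries, line 6
  5 — probe_limits, line 10
  6 — probe_limits, line 15
  7 — count_flags, line 31
  8 — audit_lot, line 19
  9 — main, line 48
  10 — verify_load, line 35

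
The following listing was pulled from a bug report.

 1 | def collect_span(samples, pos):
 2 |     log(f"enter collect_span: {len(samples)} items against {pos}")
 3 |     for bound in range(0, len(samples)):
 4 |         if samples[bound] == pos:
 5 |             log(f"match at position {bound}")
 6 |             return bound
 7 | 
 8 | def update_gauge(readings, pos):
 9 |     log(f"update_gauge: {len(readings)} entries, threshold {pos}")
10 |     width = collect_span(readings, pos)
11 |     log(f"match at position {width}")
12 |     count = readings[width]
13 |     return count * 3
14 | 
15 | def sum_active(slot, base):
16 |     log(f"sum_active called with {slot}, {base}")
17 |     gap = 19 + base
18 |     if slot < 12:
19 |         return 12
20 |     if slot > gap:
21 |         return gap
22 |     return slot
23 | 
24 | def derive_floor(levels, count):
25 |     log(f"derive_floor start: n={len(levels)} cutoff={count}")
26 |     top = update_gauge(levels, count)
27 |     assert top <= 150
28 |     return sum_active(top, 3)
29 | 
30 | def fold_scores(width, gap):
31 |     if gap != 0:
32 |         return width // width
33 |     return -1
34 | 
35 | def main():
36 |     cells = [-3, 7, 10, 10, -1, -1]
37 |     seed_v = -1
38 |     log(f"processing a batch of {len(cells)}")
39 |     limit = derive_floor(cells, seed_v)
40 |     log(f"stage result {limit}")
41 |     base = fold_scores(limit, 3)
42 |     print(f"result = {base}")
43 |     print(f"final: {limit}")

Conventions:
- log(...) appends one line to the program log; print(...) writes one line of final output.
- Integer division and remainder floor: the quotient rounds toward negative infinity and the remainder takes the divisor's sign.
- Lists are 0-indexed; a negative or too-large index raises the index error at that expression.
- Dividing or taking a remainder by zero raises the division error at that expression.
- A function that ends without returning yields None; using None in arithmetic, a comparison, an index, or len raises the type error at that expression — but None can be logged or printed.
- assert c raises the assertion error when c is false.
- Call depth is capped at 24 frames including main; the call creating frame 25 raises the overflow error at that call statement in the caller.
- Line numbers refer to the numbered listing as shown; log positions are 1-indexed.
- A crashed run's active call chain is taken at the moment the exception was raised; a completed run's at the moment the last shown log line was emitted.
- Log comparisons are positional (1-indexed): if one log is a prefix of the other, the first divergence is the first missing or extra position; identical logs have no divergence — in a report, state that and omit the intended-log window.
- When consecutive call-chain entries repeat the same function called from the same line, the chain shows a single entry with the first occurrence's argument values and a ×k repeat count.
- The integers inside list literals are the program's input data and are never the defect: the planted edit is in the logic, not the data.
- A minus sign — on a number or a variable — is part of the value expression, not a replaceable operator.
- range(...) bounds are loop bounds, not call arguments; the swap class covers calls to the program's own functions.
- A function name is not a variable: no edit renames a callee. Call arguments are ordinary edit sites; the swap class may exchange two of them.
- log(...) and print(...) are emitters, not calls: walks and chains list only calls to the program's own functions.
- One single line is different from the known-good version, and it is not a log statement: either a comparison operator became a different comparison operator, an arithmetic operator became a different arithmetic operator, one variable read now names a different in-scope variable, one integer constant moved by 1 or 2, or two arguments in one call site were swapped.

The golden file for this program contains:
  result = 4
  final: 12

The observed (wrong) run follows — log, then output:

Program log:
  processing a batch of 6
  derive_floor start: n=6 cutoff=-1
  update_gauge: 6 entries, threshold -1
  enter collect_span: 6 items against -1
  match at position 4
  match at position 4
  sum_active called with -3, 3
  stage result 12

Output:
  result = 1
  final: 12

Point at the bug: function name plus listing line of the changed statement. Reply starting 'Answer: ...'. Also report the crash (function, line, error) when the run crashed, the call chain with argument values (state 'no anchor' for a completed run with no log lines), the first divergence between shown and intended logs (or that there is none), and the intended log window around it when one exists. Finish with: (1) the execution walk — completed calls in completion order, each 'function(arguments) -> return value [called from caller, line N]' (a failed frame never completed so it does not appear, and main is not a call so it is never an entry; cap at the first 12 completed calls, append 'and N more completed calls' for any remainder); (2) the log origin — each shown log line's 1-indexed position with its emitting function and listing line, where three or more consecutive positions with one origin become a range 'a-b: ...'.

Answer: the defect is in fold_scores at line 32.
The tell: The logs agree in full; only the final output differs.
Call chain: main.
First divergence: none; the two logs match at every position.
Execution walk:
  collect_span([-3, 7, 10, 10, -1, -1], -1) -> 4  [called from update_gauge, line 10]
  update_gauge([-3, 7, 10, 10, -1, -1], -1) -> -3  [called from derive_floor, line 26]
  sum_active(-3, 3) -> 12  [called from derive_floor, line 28]
  derive_floor([-3, 7, 10, 10, -1, -1], -1) -> 12  [called from main, line 39]
  fold_scores(12, 3) -> 1  [called from main, line 41]
Origin of each log line:
  1: logged in main at line 38
  2: logged in derive_floor at line 25
  3: logged in update_gauge at line 9
  4: logged in collect_span at line 2
  5: logged in collect_span at line 5
  6: logged in update_gauge at line 11
  7: logged in sum_active at line 16
  8: logged in main at line 40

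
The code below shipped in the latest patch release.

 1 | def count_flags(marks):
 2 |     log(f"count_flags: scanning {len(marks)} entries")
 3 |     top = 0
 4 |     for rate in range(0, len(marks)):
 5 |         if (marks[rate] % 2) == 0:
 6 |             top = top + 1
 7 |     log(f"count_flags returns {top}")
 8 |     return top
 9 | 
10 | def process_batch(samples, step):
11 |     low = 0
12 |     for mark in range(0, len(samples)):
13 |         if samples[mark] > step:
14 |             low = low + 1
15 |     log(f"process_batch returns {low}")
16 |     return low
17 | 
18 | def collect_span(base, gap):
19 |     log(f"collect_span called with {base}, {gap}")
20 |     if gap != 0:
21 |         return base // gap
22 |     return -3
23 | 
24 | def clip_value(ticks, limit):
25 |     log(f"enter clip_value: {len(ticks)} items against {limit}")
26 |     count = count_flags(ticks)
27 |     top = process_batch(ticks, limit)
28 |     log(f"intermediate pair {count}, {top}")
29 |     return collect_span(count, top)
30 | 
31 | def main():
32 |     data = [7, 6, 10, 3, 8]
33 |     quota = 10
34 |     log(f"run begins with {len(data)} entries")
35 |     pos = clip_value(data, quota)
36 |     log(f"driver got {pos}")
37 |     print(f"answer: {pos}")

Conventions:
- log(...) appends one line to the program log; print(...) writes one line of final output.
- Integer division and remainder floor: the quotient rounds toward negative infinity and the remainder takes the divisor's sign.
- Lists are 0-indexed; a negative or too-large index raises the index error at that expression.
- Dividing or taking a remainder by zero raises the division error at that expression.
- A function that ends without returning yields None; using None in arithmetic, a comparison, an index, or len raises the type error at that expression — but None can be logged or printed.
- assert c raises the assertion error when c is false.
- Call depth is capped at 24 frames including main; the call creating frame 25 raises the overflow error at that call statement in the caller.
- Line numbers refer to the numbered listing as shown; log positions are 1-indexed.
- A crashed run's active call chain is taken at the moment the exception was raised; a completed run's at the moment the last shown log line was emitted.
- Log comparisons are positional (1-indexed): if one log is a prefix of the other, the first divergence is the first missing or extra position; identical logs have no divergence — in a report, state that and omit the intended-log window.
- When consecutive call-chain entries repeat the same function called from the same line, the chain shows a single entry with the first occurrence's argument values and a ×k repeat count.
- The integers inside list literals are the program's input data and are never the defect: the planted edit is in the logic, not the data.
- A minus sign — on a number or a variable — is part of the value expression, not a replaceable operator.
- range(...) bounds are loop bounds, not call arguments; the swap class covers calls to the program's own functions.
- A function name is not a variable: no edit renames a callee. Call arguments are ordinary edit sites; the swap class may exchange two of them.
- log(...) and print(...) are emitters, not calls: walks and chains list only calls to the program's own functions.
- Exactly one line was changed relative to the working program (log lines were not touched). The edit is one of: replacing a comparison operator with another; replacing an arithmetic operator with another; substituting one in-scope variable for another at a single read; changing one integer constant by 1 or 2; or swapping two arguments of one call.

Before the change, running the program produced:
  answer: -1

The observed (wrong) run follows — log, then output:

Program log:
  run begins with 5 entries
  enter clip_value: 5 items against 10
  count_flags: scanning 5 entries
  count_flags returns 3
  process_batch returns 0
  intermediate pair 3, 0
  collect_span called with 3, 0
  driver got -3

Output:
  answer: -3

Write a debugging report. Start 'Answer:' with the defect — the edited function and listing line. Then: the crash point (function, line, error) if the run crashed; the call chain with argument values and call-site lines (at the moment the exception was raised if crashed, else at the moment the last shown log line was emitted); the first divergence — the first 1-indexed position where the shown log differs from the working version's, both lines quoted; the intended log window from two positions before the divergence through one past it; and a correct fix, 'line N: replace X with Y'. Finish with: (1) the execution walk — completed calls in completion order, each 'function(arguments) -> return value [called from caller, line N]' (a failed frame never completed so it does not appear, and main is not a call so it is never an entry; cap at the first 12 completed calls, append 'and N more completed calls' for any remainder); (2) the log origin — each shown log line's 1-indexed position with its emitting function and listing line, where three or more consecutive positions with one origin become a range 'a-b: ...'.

Answer: the defect is in collect_span at line 22.
Key fact: Everything matches until log position 8, which reads 'driver got -3' in place of 'driver got -1'.
Call chain: main.
First divergence: position 8 — shown 'driver got -3', intended 'driver got -1'.
Intended log window:
  6: intermediate pair 3, 0
  7: collect_span called with 3, 0
  8: driver got -1
Execution walk:
  count_flags([7, 6, 10, 3, 8]) -> 3  [called from clip_value, line 26]
  process_batch([7, 6, 10, 3, 8], 10) -> 0  [called from clip_value, line 27]
  collect_span(3, 0) -> -3  [called from clip_value, line 29]
  clip_value([7, 6, 10, 3, 8], 10) -> -3  [called from main, line 35]
Log origin:
  1: emitted by main (line 34)
  2: emitted by clip_value (line 25)
  3: emitted by count_flags (line 2)
  4: emitted by count_flags (line 7)
  5: emitted by process_batch (line 15)
  6: emitted by clip_value (line 28)
  7: emitted by collect_span (line 19)
  8: emitted by main (line 36)
A correct fix: line 22: replace `-3` with `-1`.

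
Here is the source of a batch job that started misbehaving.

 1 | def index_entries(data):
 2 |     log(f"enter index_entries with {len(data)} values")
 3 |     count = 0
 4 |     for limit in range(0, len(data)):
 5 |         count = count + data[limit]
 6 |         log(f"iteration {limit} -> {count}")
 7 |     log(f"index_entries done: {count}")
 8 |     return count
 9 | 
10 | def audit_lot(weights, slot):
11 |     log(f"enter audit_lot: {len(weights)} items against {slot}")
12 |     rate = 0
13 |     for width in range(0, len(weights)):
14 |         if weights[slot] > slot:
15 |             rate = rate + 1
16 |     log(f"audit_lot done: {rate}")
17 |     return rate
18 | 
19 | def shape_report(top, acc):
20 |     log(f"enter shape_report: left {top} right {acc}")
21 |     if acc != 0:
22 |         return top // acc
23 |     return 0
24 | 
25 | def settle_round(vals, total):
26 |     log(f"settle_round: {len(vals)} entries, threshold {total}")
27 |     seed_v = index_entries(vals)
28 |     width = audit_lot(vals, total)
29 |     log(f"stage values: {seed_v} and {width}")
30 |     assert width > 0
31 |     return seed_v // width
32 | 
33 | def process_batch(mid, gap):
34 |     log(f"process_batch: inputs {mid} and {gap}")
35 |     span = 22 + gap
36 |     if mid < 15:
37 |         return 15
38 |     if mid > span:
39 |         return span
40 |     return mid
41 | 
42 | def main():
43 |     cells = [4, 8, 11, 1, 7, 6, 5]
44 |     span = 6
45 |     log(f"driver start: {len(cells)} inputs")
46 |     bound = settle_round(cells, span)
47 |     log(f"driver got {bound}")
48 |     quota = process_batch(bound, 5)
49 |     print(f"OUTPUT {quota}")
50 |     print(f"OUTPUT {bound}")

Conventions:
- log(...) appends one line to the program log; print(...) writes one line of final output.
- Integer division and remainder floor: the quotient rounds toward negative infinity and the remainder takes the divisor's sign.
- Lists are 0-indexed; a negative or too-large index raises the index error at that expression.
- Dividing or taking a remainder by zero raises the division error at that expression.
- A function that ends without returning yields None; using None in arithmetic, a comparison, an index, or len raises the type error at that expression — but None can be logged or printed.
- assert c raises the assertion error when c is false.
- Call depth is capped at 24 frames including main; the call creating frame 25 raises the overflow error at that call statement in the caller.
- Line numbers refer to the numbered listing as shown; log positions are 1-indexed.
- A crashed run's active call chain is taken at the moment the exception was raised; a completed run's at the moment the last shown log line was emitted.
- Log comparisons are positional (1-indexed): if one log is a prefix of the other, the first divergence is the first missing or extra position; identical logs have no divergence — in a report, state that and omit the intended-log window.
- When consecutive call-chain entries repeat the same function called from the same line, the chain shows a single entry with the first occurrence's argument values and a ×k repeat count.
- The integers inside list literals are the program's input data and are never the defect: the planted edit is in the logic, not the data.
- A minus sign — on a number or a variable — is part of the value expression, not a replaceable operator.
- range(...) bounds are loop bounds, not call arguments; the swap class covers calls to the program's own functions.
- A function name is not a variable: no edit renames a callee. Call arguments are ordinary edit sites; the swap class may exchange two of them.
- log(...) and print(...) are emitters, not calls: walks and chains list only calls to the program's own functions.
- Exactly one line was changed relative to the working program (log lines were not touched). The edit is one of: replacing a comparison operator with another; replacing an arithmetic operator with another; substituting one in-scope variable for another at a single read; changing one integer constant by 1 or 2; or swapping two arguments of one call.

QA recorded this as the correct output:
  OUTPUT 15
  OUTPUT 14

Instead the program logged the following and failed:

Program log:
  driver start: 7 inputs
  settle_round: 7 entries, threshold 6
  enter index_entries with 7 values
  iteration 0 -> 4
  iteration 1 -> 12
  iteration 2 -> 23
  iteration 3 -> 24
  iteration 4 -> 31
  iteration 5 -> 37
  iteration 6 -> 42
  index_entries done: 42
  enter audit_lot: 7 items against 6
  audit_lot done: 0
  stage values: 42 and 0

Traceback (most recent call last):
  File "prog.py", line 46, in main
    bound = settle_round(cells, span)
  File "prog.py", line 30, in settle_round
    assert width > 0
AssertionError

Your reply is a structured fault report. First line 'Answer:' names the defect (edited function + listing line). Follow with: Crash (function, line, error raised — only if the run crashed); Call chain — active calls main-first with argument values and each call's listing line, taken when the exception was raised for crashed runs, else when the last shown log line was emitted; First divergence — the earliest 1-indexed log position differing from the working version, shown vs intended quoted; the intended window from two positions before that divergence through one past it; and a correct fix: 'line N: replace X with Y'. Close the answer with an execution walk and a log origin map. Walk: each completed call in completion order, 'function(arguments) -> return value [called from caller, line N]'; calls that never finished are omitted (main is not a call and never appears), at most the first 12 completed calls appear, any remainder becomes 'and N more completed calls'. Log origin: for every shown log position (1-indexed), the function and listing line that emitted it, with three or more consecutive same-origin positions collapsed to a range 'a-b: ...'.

Answer: the defect is in audit_lot at line 14.
Core observation: At log position 13 the runs split — shown 'audit_lot done: 0', but the working version logs 'audit_lot done: 3'.
Crash: settle_round, line 30, AssertionError.
Call chain: main -> settle_round([4, 8, 11, 1, 7, 6, 5], 6) (called at line 46).
First divergence: position 13; shown 'audit_lot done: 0' vs intended 'audit_lot done: 3'.
Intended log window:
  11: index_entries done: 42
  12: enter audit_lot: 7 items against 6
  13: audit_lot done: 3
  14: stage values: 42 and 3
Execution walk:
  index_entries([4, 8, 11, 1, 7, 6, 5]) -> 42  [called from settle_round, line 27]
  audit_lot([4, 8, 11, 1, 7, 6, 5], 6) -> 0  [called from settle_round, line 28]
Origin of each log line:
  1: logged in main at line 45
  2: logged in settle_round at line 26
  3: logged in index_entries at line 2
  4-10: logged in index_entries at line 6
  11: logged in index_entries at line 7
  12: logged in audit_lot at line 11
  13: logged in audit_lot at line 16
  14: logged in settle_round at line 29
A correct fix: line 14: replace `weights[slot]` with `weights[width]`.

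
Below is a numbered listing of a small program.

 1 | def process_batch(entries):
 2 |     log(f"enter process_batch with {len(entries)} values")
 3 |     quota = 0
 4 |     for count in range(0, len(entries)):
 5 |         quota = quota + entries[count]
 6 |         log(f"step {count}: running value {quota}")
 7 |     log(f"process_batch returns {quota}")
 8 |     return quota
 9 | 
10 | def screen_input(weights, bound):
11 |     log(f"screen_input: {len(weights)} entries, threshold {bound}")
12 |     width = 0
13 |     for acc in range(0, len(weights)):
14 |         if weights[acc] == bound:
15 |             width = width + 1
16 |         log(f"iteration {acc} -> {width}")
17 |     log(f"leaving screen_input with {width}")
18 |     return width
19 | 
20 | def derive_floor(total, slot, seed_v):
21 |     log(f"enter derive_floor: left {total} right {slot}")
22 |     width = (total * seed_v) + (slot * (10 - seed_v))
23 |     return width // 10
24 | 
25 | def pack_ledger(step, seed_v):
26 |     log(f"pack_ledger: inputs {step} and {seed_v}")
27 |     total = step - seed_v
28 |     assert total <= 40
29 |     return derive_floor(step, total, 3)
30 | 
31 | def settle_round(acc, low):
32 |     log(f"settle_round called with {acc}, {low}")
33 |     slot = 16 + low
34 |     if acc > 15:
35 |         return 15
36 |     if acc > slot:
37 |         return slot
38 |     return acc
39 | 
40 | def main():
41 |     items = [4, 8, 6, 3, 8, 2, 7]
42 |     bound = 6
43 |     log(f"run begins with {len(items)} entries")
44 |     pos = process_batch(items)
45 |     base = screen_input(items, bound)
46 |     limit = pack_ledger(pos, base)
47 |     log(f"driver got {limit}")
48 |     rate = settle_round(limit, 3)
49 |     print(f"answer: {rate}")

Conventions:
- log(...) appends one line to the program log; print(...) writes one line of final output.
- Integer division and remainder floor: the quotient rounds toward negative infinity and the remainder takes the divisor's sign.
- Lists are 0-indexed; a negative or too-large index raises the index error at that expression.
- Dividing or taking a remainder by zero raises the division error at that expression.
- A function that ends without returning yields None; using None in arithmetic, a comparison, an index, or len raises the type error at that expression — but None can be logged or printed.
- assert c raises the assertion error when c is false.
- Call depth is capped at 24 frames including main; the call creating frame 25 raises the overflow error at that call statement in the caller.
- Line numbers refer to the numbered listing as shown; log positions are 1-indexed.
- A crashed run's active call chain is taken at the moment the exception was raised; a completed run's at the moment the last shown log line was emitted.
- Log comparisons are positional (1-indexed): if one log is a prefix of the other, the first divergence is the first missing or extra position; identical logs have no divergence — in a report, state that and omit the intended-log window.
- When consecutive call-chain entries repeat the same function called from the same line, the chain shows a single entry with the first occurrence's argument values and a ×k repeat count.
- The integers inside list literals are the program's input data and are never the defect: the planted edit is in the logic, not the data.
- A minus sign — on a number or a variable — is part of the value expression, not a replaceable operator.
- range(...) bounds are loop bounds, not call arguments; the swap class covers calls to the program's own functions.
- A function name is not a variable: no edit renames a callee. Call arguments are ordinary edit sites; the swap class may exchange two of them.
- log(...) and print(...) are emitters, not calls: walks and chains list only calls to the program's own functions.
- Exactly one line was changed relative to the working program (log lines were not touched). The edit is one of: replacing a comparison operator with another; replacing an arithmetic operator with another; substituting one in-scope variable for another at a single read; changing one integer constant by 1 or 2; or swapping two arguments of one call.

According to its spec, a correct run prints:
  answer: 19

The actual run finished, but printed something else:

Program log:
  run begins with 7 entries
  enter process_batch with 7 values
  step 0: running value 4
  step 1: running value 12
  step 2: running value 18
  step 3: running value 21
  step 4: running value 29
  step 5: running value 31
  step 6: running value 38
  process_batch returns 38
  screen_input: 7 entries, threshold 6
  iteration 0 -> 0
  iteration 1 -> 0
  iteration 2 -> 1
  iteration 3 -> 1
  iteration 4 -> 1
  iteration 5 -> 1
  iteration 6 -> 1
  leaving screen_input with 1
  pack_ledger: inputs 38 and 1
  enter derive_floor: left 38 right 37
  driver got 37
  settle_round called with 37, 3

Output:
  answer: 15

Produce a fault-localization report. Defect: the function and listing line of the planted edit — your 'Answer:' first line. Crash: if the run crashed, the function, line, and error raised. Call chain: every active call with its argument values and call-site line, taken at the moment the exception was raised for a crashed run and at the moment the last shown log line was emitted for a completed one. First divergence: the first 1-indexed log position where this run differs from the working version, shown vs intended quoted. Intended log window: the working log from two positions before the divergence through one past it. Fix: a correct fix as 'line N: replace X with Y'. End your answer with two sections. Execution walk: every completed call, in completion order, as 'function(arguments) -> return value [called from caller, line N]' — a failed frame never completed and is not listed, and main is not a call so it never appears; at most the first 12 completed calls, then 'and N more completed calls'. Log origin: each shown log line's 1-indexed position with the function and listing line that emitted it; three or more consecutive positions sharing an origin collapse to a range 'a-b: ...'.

Answer: the defect is in settle_round at line 34.
Core observation: Log streams are identical — the defect surfaces only in the printed output.
Call chain: main -> settle_round(37, 3) (called at line 48).
First divergence: none; the two logs match at every position.
Execution walk:
  process_batch([4, 8, 6, 3, 8, 2, 7]) -> 38  [called from main, line 44]
  screen_input([4, 8, 6, 3, 8, 2, 7], 6) -> 1  [called from main, line 45]
  derive_floor(38, 37, 3) -> 37  [called from pack_ledger, line 29]
  pack_ledger(38, 1) -> 37  [called from main, line 46]
  settle_round(37, 3) -> 15  [called from main, line 48]
Log line origins:
  1 — main, line 43
  2 — process_batch, line 2
  3-9 — process_batch, line 6
  10 — process_batch, line 7
  11 — screen_input, line 11
  12-18 — screen_input, line 16
  19 — screen_input, line 17
  20 — pack_ledger, line 26
  21 — derive_floor, line 21
  22 — main, line 47
  23 — settle_round, line 32
A correct fix: line 34: replace `>` with `<`.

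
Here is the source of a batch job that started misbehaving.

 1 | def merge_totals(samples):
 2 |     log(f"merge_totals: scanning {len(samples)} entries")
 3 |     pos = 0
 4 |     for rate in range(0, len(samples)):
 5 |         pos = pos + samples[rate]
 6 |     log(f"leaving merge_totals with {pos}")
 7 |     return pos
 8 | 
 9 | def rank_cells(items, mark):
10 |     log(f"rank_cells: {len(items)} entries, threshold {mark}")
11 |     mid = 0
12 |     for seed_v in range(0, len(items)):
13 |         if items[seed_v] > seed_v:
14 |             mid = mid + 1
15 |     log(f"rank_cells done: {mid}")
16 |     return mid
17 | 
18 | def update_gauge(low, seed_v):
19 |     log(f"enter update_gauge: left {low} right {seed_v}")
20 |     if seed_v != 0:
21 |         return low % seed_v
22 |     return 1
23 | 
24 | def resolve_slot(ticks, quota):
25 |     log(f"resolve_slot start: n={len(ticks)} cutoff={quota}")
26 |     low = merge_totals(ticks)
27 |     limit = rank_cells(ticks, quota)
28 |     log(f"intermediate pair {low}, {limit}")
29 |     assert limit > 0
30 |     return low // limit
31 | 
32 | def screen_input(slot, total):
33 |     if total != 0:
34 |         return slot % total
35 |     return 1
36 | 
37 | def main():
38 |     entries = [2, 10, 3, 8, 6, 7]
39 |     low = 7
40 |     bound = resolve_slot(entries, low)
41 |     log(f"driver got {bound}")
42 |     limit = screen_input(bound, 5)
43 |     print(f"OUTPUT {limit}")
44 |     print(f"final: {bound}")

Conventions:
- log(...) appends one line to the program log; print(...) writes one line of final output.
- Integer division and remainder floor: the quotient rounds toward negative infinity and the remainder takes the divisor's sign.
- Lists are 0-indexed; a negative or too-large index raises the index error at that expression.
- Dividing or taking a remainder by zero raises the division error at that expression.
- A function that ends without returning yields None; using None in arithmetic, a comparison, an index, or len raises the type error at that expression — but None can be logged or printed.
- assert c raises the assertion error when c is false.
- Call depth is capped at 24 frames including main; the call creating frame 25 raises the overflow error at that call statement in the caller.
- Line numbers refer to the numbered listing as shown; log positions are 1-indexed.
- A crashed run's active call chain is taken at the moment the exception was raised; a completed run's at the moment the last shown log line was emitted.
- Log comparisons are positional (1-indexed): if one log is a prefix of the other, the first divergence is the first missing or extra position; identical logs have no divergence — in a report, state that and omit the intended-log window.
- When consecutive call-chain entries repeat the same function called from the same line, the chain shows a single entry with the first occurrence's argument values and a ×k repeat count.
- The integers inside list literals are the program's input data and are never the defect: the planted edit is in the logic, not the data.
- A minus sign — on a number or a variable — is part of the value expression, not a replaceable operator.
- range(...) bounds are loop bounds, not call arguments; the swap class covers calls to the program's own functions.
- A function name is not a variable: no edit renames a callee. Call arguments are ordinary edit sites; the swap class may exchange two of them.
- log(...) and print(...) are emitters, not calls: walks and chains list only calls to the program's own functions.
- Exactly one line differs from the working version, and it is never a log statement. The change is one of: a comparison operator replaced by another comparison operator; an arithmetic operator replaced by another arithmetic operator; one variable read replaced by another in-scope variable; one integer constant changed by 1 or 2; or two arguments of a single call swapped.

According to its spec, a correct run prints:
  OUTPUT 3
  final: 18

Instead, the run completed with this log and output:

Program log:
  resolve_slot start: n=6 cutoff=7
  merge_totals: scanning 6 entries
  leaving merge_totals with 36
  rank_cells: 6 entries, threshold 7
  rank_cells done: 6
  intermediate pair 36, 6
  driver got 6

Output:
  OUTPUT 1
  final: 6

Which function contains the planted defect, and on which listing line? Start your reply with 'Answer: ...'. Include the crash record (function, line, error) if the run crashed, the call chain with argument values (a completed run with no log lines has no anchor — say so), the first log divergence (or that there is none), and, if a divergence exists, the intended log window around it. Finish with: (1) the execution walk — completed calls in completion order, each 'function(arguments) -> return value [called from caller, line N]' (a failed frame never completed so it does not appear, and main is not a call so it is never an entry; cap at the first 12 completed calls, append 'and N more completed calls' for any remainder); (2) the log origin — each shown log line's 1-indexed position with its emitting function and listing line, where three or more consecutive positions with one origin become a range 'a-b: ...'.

Answer: the defect is in rank_cells at line 13.
Key fact: Position 5 is the first bad log line: 'rank_cells done: 6' should read 'rank_cells done: 2'.
Call chain: main.
First divergence: position 5; shown 'rank_cells done: 6' vs intended 'rank_cells done: 2'.
Intended log window:
  3: leaving merge_totals with 36
  4: rank_cells: 6 entries, threshold 7
  5: rank_cells done: 2
  6: intermediate pair 36, 2
Execution walk:
  merge_totals([2, 10, 3, 8, 6, 7]) -> 36  [called from resolve_slot, line 26]
  rank_cells([2, 10, 3, 8, 6, 7], 7) -> 6  [called from resolve_slot, line 27]
  resolve_slot([2, 10, 3, 8, 6, 7], 7) -> 6  [called from main, line 40]
  screen_input(6, 5) -> 1  [called from main, line 42]
Origin of each log line:
  1: from resolve_slot, line 25
  2: from merge_totals, line 2
  3: from merge_totals, line 6
  4: from rank_cells, line 10
  5: from rank_cells, line 15
  6: from resolve_slot, line 28
  7: from main, line 41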